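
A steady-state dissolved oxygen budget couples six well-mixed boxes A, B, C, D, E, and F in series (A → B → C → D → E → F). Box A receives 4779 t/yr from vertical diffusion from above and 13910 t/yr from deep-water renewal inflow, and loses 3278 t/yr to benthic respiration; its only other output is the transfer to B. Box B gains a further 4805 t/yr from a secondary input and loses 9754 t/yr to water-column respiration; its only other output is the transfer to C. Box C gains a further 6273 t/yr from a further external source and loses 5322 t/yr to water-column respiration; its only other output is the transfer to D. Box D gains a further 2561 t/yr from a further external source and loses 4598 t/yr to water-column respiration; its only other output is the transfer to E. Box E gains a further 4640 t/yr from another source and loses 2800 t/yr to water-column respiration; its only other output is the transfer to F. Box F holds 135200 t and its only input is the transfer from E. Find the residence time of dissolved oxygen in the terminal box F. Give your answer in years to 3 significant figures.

12.1 yr

Box A: F(A→B) = (4779 + 13910) − 3278 = 15411 t/yr.
Box B: F(B→C) = (15411 + 4805) − 9754 = 10462 t/yr.
Box C: F(C→D) = (10462 + 6273) − 5322 = 11413 t/yr.
Box D: F(D→E) = (11413 + 2561) − 4598 = 9376.0 t/yr.
Box E: F(E→F) = (9376.0 + 4640) − 2800 = 11216 t/yr.
Box F throughput = its input = 11216 t/yr; τ = 135200 / 11216 = 12.05 yr.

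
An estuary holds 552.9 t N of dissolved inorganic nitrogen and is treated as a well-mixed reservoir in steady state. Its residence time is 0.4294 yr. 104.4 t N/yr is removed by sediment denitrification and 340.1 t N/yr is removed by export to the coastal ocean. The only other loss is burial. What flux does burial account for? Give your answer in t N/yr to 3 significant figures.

843 t N/yr

Total removal F = M/τ = 552.9 / 0.4294 = 1288 t N/yr.
Burial = F − (104.4 + 340.1) = 1288 − 444.5 = 843.1 t N/yr.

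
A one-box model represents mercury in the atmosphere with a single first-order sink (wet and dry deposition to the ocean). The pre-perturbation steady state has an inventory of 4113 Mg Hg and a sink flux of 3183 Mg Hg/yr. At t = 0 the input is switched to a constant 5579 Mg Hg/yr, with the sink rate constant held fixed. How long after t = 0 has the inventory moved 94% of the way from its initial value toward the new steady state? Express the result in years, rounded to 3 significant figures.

τ = M₀/F₀ = 4113/3183 = 1.292 yr.
The remaining gap fraction is e^(−t/τ); 94% covered ⇒ e^(−t/τ) = 0.0600.
t = −τ ln(0.0600) = 1.292 × 2.813 = 3.635 yr.

3.64 yr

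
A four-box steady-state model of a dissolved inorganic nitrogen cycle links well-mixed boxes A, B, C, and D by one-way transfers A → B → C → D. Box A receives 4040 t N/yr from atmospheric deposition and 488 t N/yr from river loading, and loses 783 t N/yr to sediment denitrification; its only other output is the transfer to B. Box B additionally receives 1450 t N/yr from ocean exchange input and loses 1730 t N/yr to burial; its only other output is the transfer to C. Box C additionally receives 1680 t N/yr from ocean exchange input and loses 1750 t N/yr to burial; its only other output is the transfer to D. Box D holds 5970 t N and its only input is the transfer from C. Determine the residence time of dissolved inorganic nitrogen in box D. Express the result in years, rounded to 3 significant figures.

Box A: F(A→B) = (4040 + 488) − 783 = 3745.0 t N/yr.
Box B: F(B→C) = (3745.0 + 1450) − 1730 = 3465.0 t N/yr.
Box C: F(C→D) = (3465.0 + 1680) − 1750 = 3395.0 t N/yr.
Box D throughput = its input = 3395.0 t N/yr; τ = 5970 / 3395.0 = 1.758 yr.

1.76 yr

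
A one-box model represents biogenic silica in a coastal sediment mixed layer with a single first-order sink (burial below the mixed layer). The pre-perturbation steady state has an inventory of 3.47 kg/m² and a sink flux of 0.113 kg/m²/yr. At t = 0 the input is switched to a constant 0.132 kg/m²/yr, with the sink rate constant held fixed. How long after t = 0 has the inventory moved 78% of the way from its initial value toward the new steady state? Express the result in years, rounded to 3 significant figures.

46.5 yr

τ = M₀/F₀ = 3.47/0.113 = 30.71 yr.
The remaining gap fraction is e^(−t/τ); 78% covered ⇒ e^(−t/τ) = 0.220.
t = −τ ln(0.220) = 30.71 × 1.514 = 46.50 yr.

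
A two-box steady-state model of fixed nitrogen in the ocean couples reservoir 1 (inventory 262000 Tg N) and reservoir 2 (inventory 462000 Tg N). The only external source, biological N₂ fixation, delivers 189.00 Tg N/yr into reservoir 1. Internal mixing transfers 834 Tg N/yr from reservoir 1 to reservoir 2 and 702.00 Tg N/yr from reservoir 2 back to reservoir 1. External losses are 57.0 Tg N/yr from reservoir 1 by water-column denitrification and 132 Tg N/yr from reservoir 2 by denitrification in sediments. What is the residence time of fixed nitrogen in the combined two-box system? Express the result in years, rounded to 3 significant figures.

3830 yr

Treat the two boxes together as one reservoir: the mixing fluxes between them are internal recycling, so τ = ΣM / Σ(external losses).
M_total = 262000 + 462000 = 724000 Tg N.
ΣF_external_out = 57.0 + 132 = 189.00 Tg N/yr.
τ = M_total / ΣF_ext = 724000 / 189.00 = 3831 yr.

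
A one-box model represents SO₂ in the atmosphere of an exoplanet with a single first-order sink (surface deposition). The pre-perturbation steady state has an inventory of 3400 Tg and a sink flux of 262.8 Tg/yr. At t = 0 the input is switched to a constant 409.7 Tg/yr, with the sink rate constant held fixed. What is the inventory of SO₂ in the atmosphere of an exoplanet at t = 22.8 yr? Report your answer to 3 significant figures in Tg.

The sink rate constant is k = F₀/M₀ = 262.8/3400 = 0.07729 yr⁻¹.
Solving dM/dt = F₁ − kM with M(0) = M₀ gives M(t) = F₁/k + (M₀ − F₁/k)·e^(−kt).
F₁/k = 409.7/0.07729 = 5300.5 Tg; kt = 0.07729 × 22.8 = 1.762, e^(−kt) = 0.1716.
M(22.8) = 5300.5 + (3400 − 5300.5) × 0.1716 = 5300.5 − 326.2 = 4974.3 Tg.

4970 Tg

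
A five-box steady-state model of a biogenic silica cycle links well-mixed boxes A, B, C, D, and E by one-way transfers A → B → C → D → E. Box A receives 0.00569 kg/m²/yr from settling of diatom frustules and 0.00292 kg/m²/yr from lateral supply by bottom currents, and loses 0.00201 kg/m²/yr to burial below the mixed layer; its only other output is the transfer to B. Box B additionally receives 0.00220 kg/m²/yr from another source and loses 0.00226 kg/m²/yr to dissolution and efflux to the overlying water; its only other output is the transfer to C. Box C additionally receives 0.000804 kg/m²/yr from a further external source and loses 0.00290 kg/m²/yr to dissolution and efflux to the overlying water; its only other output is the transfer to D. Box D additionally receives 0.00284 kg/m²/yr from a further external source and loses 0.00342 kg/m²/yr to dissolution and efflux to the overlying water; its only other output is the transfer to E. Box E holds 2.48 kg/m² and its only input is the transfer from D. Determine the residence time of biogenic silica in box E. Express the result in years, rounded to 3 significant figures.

642 yr

Box A: F(A→B) = (0.00569 + 0.00292) − 0.00201 = 0.0066000 kg/m²/yr.
Box B: F(B→C) = (0.0066000 + 0.00220) − 0.00226 = 0.0065400 kg/m²/yr.
Box C: F(C→D) = (0.0065400 + 0.000804) − 0.00290 = 0.0044440 kg/m²/yr.
Box D: F(D→E) = (0.0044440 + 0.00284) − 0.00342 = 0.0038640 kg/m²/yr.
Box E throughput = its input = 0.0038640 kg/m²/yr; τ = 2.48 / 0.0038640 = 641.8 yr.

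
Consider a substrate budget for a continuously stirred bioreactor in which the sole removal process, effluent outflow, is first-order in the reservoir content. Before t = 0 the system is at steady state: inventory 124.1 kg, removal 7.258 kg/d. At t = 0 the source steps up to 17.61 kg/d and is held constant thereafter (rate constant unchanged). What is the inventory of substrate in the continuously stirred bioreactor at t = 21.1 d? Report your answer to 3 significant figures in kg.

Residence time τ = M₀/F₀ = 17.10 d. The eventual steady state is M_∞ = M₀·(F₁/F₀) = 124.1 × 17.61/7.258 = 301.10 kg.
The anomaly ΔM(t) = M(t) − M_∞ decays as ΔM₀·e^(−t/τ) with ΔM₀ = 124.1 − 301.10 = −177.0 kg.
At t = 21.1 d, e^(−t/τ) = e^(−1.234) = 0.2911, so ΔM = −51.53 kg and M = 301.10 − 51.53 = 249.57 kg.

250 kg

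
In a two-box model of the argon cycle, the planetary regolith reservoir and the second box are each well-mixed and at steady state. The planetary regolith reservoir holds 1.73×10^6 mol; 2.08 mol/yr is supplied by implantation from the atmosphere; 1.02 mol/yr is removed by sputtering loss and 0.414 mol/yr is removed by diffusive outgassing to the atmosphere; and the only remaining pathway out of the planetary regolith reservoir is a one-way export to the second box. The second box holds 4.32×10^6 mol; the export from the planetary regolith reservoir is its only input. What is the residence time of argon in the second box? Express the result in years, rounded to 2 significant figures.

6.7×10^6 yr

Balance the planetary regolith reservoir: ΣF_in = 2.0800 mol/yr.
Export to the second box = ΣF_in − (1.02 + 0.414) = 0.64600 mol/yr.
At steady state the output of the second box equals its input, 0.64600 mol/yr.
τ = M / F = 4.32×10^6 / 0.64600 = 6.687×10^6 yr.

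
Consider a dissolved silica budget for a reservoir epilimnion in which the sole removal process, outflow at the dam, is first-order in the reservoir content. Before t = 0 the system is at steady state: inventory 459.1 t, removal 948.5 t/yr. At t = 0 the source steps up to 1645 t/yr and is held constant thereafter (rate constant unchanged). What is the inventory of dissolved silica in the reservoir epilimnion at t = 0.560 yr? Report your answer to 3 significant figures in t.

690 t

τ = M₀/F₀ = 459.1/948.5 = 0.4840 yr; rate constant k = 1/τ.
New steady state M_∞ = F₁/k = F₁·τ = 1645 × 0.4840 = 796.23 t.
M(t) = M_∞ + (M₀ − M_∞)·e^(−t/τ); t/τ = 0.560/0.4840 = 1.157, so e^(−t/τ) = 0.3144.
M(t) = 796.23 − 337.1 × 0.3144 = 690.22 t.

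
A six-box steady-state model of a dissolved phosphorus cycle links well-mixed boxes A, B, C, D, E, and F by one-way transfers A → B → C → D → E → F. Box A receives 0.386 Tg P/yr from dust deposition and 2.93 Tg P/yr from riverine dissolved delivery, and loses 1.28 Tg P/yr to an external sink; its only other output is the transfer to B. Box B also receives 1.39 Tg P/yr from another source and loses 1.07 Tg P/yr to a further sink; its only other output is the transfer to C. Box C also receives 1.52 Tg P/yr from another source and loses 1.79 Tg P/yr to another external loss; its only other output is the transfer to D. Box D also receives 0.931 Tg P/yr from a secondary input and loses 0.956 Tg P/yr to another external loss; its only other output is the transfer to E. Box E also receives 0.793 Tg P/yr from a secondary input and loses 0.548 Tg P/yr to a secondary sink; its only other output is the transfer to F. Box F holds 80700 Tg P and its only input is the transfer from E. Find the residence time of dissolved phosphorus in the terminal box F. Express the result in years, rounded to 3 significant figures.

Box A: F(A→B) = (0.386 + 2.93) − 1.28 = 2.0360 Tg P/yr.
Box B: F(B→C) = (2.0360 + 1.39) − 1.07 = 2.3560 Tg P/yr.
Box C: F(C→D) = (2.3560 + 1.52) − 1.79 = 2.0860 Tg P/yr.
Box D: F(D→E) = (2.0860 + 0.931) − 0.956 = 2.0610 Tg P/yr.
Box E: F(E→F) = (2.0610 + 0.793) − 0.548 = 2.3060 Tg P/yr.
Box F throughput = its input = 2.3060 Tg P/yr; τ = 80700 / 2.3060 = 35000 yr.

35000 yr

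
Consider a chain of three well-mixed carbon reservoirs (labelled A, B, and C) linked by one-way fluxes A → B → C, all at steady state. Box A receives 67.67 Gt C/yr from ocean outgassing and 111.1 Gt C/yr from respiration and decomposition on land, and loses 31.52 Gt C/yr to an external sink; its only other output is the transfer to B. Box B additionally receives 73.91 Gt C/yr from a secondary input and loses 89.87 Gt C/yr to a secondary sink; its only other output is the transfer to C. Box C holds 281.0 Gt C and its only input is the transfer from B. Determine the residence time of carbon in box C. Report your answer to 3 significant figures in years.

Box A: F(A→B) = (67.67 + 111.1) − 31.52 = 147.25 Gt C/yr.
Box B: F(B→C) = (147.25 + 73.91) − 89.87 = 131.29 Gt C/yr.
Box C throughput = its input = 131.29 Gt C/yr; τ = 281.0 / 131.29 = 2.140 yr.

2.14 yr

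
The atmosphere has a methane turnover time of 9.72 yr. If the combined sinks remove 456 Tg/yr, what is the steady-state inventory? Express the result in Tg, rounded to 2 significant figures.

4400 Tg

τ = M/F ⇒ M = τ × F = 9.72 × 456 = 4432 Tg.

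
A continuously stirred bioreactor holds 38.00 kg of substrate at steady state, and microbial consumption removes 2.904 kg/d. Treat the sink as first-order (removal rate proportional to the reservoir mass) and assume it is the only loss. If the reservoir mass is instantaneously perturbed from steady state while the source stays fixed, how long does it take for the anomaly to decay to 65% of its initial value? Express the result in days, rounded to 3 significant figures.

For a linear reservoir the anomaly decays as exp(−t/τ) with τ = M/F = 38.00/2.904 = 13.09 d.
exp(−t/τ) = 0.65 ⇒ t = −τ ln(0.65) = 13.09 × 0.4308 = 5.637 d.

5.64 d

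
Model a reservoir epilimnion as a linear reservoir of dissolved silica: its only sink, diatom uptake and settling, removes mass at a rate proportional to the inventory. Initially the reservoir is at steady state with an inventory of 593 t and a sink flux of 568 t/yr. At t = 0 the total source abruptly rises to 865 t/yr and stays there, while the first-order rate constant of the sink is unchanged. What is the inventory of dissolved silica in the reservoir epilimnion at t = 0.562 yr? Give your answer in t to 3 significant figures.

722 t

τ = M₀/F₀ = 593/568 = 1.044 yr; rate constant k = 1/τ.
New steady state M_∞ = F₁/k = F₁·τ = 865 × 1.044 = 903.07 t.
M(t) = M_∞ + (M₀ − M_∞)·e^(−t/τ); t/τ = 0.562/1.044 = 0.5383, so e^(−t/τ) = 0.5837.
M(t) = 903.07 − 310.1 × 0.5837 = 722.07 t.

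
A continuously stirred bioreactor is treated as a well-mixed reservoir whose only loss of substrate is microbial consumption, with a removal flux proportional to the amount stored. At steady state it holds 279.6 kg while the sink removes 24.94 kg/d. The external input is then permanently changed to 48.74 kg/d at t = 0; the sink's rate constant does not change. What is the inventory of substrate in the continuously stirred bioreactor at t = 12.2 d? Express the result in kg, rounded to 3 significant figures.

457 kg

τ = M₀/F₀ = 279.6/24.94 = 11.21 d; rate constant k = 1/τ.
New steady state M_∞ = F₁/k = F₁·τ = 48.74 × 11.21 = 546.42 kg.
M(t) = M_∞ + (M₀ − M_∞)·e^(−t/τ); t/τ = 12.2/11.21 = 1.088, so e^(−t/τ) = 0.3368.
M(t) = 546.42 − 266.8 × 0.3368 = 456.55 kg.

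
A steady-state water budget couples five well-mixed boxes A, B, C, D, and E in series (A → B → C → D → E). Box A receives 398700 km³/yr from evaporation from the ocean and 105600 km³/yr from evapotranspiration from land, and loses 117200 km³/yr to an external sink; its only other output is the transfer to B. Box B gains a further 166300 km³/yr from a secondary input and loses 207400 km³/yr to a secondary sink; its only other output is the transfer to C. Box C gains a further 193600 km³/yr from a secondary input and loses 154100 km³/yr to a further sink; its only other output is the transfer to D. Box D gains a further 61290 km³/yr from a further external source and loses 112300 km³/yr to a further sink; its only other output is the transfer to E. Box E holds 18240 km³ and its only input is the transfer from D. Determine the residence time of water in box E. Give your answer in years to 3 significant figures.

Box A: F(A→B) = (398700 + 105600) − 117200 = 387100 km³/yr.
Box B: F(B→C) = (387100 + 166300) − 207400 = 346000 km³/yr.
Box C: F(C→D) = (346000 + 193600) − 154100 = 385500 km³/yr.
Box D: F(D→E) = (385500 + 61290) − 112300 = 334490 km³/yr.
Box E throughput = its input = 334490 km³/yr; τ = 18240 / 334490 = 0.05453 yr.

0.0545 yr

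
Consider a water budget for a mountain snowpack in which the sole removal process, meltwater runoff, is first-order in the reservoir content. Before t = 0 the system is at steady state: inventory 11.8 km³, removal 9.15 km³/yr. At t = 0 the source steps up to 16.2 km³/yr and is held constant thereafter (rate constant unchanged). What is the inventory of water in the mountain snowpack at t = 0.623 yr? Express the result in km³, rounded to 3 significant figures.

15.3 km³

The sink rate constant is k = F₀/M₀ = 9.15/11.8 = 0.7754 yr⁻¹.
Solving dM/dt = F₁ − kM with M(0) = M₀ gives M(t) = F₁/k + (M₀ − F₁/k)·e^(−kt).
F₁/k = 16.2/0.7754 = 20.892 km³; kt = 0.7754 × 0.623 = 0.4831, e^(−kt) = 0.6169.
M(0.623) = 20.892 + (11.8 − 20.892) × 0.6169 = 20.892 − 5.609 = 15.283 km³.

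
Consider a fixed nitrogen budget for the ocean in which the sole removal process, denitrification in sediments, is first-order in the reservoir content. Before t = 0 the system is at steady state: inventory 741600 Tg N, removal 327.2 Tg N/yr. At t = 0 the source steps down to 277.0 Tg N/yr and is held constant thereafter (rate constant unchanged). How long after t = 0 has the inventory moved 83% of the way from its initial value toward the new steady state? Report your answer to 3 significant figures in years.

τ = M₀/F₀ = 741600/327.2 = 2267 yr.
The remaining gap fraction is e^(−t/τ); 83% covered ⇒ e^(−t/τ) = 0.170.
t = −τ ln(0.170) = 2267 × 1.772 = 4016 yr.

4020 yr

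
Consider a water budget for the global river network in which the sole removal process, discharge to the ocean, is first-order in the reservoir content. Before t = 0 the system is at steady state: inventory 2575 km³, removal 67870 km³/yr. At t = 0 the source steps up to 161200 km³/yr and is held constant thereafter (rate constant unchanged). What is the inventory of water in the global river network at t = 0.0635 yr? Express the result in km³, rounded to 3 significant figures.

τ = M₀/F₀ = 2575/67870 = 0.03794 yr; rate constant k = 1/τ.
New steady state M_∞ = F₁/k = F₁·τ = 161200 × 0.03794 = 6116.0 km³.
M(t) = M_∞ + (M₀ − M_∞)·e^(−t/τ); t/τ = 0.0635/0.03794 = 1.674, so e^(−t/τ) = 0.1876.
M(t) = 6116.0 − 3541 × 0.1876 = 5451.8 km³.

5450 km³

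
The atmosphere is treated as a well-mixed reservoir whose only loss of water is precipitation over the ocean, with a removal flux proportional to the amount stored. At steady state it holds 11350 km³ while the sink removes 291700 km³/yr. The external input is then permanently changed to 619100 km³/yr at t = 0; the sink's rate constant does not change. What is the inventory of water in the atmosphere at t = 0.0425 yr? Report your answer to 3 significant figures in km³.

The sink rate constant is k = F₀/M₀ = 291700/11350 = 25.70 yr⁻¹.
Solving dM/dt = F₁ − kM with M(0) = M₀ gives M(t) = F₁/k + (M₀ − F₁/k)·e^(−kt).
F₁/k = 619100/25.70 = 24089 km³; kt = 25.70 × 0.0425 = 1.092, e^(−kt) = 0.3355.
M(0.0425) = 24089 + (11350 − 24089) × 0.3355 = 24089 − 4273 = 19816 km³.

19800 km³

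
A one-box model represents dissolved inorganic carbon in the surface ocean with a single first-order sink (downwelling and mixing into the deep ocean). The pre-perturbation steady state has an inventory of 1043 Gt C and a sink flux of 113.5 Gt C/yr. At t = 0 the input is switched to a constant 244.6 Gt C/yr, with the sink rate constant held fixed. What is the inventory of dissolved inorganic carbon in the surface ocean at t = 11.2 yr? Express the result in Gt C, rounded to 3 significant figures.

1890 Gt C

τ = M₀/F₀ = 1043/113.5 = 9.189 yr; rate constant k = 1/τ.
New steady state M_∞ = F₁/k = F₁·τ = 244.6 × 9.189 = 2247.7 Gt C.
M(t) = M_∞ + (M₀ − M_∞)·e^(−t/τ); t/τ = 11.2/9.189 = 1.219, so e^(−t/τ) = 0.2956.
M(t) = 2247.7 − 1205 × 0.2956 = 1891.6 Gt C.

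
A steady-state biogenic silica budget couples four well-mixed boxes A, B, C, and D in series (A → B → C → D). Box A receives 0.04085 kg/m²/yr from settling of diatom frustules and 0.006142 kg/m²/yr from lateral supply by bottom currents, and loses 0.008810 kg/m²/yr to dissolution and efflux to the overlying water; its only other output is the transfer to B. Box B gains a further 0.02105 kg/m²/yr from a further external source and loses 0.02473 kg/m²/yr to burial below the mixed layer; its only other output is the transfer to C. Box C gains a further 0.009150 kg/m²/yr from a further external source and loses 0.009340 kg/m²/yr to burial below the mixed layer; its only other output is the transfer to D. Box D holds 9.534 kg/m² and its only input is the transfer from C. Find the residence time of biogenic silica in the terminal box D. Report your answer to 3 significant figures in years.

278 yr

Box A: F(A→B) = (0.04085 + 0.006142) − 0.008810 = 0.038182 kg/m²/yr.
Box B: F(B→C) = (0.038182 + 0.02105) − 0.02473 = 0.034502 kg/m²/yr.
Box C: F(C→D) = (0.034502 + 0.009150) − 0.009340 = 0.034312 kg/m²/yr.
Box D throughput = its input = 0.034312 kg/m²/yr; τ = 9.534 / 0.034312 = 277.9 yr.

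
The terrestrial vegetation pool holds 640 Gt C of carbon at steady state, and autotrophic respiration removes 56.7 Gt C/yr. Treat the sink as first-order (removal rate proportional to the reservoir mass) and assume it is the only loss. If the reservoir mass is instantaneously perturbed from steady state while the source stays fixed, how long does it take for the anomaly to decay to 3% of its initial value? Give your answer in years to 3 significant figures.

39.6 yr

For a linear reservoir the anomaly decays as exp(−t/τ) with τ = M/F = 640/56.7 = 11.29 yr.
exp(−t/τ) = 0.03 ⇒ t = −τ ln(0.03) = 11.29 × 3.507 = 39.58 yr.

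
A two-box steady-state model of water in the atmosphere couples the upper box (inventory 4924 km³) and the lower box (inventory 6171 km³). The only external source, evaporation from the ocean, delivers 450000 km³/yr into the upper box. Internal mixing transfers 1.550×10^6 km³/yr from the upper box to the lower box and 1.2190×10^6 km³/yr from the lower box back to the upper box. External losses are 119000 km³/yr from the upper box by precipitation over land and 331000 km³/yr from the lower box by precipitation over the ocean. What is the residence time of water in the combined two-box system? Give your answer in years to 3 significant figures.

0.0247 yr

For the system as a whole, the A↔B exchange is internal and contributes nothing to the throughput; only the external sinks remove mass.
M_total = 4924 + 6171 = 11095 km³.
ΣF_external_out = 119000 + 331000 = 450000 km³/yr.
τ = M_total / ΣF_ext = 11095 / 450000 = 0.02466 yr.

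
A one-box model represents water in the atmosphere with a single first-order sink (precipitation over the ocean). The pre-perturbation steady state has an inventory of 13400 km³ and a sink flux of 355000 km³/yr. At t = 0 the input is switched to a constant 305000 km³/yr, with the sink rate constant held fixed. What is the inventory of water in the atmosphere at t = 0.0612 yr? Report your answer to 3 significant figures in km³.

11900 km³

Residence time τ = M₀/F₀ = 0.03775 yr. The eventual steady state is M_∞ = M₀·(F₁/F₀) = 13400 × 305000/355000 = 11513 km³.
The anomaly ΔM(t) = M(t) − M_∞ decays as ΔM₀·e^(−t/τ) with ΔM₀ = 13400 − 11513 = 1887 km³.
At t = 0.0612 yr, e^(−t/τ) = e^(−1.621) = 0.1976, so ΔM = 373.0 km³ and M = 11513 + 373.0 = 11886 km³.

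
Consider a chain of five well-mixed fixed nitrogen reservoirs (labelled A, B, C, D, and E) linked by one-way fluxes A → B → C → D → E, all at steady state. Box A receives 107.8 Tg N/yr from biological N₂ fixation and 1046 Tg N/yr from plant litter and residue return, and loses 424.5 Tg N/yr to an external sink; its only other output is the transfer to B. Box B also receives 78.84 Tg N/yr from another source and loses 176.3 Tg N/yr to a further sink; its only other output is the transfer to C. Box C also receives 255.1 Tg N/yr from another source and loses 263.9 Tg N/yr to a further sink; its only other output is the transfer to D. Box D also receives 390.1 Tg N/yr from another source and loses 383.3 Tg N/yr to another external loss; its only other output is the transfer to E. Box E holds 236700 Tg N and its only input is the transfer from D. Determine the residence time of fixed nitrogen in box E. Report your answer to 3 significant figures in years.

Box A: F(A→B) = (107.8 + 1046) − 424.5 = 729.30 Tg N/yr.
Box B: F(B→C) = (729.30 + 78.84) − 176.3 = 631.84 Tg N/yr.
Box C: F(C→D) = (631.84 + 255.1) − 263.9 = 623.04 Tg N/yr.
Box D: F(D→E) = (623.04 + 390.1) − 383.3 = 629.84 Tg N/yr.
Box E throughput = its input = 629.84 Tg N/yr; τ = 236700 / 629.84 = 375.8 yr.

376 yr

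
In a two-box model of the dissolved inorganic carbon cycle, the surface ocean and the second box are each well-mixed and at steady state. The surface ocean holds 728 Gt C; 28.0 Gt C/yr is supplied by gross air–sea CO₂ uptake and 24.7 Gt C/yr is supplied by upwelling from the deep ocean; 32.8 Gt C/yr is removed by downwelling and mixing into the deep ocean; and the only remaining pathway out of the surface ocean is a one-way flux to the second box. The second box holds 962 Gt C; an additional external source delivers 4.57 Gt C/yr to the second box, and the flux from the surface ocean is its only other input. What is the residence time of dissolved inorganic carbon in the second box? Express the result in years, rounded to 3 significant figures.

39.3 yr

Balance the surface ocean: ΣF_in = 28.0 + 24.7 = 52.700 Gt C/yr.
Flux to the second box = ΣF_in − (32.8) = 19.900 Gt C/yr.
Total input to the second box = 19.900 + 4.57 = 24.470 Gt C/yr; at steady state this equals its total output.
τ = M / F = 962 / 24.470 = 39.31 yr.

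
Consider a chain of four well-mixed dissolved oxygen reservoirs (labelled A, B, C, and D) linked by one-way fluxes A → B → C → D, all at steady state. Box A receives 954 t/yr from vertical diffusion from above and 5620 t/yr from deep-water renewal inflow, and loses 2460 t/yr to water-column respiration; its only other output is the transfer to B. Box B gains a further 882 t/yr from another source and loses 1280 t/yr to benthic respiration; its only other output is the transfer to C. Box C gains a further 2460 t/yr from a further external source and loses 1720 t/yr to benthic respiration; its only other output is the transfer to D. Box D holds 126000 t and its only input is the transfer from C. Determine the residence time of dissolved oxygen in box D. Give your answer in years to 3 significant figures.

28.3 yr

Box A: F(A→B) = (954 + 5620) − 2460 = 4114.0 t/yr.
Box B: F(B→C) = (4114.0 + 882) − 1280 = 3716.0 t/yr.
Box C: F(C→D) = (3716.0 + 2460) − 1720 = 4456.0 t/yr.
Box D throughput = its input = 4456.0 t/yr; τ = 126000 / 4456.0 = 28.28 yr.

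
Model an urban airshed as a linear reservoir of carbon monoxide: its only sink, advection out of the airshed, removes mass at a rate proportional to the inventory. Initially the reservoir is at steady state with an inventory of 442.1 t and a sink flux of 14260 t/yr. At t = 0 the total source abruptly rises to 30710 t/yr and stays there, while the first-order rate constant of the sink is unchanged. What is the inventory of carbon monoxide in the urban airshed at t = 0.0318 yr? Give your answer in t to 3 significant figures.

τ = M₀/F₀ = 442.1/14260 = 0.03100 yr; rate constant k = 1/τ.
New steady state M_∞ = F₁/k = F₁·τ = 30710 × 0.03100 = 952.10 t.
M(t) = M_∞ + (M₀ − M_∞)·e^(−t/τ); t/τ = 0.0318/0.03100 = 1.026, so e^(−t/τ) = 0.3585.
M(t) = 952.10 − 510.0 × 0.3585 = 769.24 t.

769 t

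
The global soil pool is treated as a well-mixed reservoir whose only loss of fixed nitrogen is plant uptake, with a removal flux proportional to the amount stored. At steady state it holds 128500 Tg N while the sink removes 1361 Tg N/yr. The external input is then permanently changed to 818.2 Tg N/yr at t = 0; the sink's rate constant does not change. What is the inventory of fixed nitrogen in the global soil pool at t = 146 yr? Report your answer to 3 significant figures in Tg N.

Residence time τ = M₀/F₀ = 94.42 yr. The eventual steady state is M_∞ = M₀·(F₁/F₀) = 128500 × 818.2/1361 = 77251 Tg N.
The anomaly ΔM(t) = M(t) − M_∞ decays as ΔM₀·e^(−t/τ) with ΔM₀ = 128500 − 77251 = 51250 Tg N.
At t = 146 yr, e^(−t/τ) = e^(−1.546) = 0.2130, so ΔM = 10920 Tg N and M = 77251 + 10920 = 88168 Tg N.

88200 Tg N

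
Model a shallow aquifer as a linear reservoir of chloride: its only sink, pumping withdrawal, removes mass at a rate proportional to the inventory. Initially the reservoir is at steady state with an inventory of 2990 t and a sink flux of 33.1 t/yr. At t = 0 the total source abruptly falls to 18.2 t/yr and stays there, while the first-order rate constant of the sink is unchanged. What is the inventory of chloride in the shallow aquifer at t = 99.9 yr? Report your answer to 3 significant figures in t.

The sink rate constant is k = F₀/M₀ = 33.1/2990 = 0.01107 yr⁻¹.
Solving dM/dt = F₁ − kM with M(0) = M₀ gives M(t) = F₁/k + (M₀ − F₁/k)·e^(−kt).
F₁/k = 18.2/0.01107 = 1644.0 t; kt = 0.01107 × 99.9 = 1.106, e^(−kt) = 0.3309.
M(99.9) = 1644.0 + (2990 − 1644.0) × 0.3309 = 1644.0 + 445.4 = 2089.4 t.

2090 t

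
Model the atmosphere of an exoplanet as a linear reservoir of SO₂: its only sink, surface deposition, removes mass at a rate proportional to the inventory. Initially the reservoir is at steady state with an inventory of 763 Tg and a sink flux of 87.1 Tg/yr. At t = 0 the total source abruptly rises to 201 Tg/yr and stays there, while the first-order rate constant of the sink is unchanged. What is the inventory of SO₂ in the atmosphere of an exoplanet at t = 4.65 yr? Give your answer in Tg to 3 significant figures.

1170 Tg

The sink rate constant is k = F₀/M₀ = 87.1/763 = 0.1142 yr⁻¹.
Solving dM/dt = F₁ − kM with M(0) = M₀ gives M(t) = F₁/k + (M₀ − F₁/k)·e^(−kt).
F₁/k = 201/0.1142 = 1760.8 Tg; kt = 0.1142 × 4.65 = 0.5308, e^(−kt) = 0.5881.
M(4.65) = 1760.8 + (763 − 1760.8) × 0.5881 = 1760.8 − 586.8 = 1174.0 Tg.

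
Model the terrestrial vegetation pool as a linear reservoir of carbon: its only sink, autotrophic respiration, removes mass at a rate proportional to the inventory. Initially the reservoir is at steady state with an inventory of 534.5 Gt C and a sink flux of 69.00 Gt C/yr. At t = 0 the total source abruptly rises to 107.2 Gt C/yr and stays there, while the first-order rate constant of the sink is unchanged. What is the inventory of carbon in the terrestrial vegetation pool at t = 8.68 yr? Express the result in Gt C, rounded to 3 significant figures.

τ = M₀/F₀ = 534.5/69.00 = 7.746 yr; rate constant k = 1/τ.
New steady state M_∞ = F₁/k = F₁·τ = 107.2 × 7.746 = 830.41 Gt C.
M(t) = M_∞ + (M₀ − M_∞)·e^(−t/τ); t/τ = 8.68/7.746 = 1.121, so e^(−t/τ) = 0.3261.
M(t) = 830.41 − 295.9 × 0.3261 = 733.91 Gt C.

734 Gt C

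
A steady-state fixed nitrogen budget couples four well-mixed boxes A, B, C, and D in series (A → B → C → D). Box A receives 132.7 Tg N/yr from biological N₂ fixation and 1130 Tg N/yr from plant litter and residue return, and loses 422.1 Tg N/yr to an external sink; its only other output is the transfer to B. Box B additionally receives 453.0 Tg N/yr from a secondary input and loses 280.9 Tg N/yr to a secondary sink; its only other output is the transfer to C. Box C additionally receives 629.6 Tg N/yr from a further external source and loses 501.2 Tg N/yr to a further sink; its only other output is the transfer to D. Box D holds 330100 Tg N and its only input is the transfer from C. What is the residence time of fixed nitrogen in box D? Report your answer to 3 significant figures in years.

289 yr

Box A: F(A→B) = (132.7 + 1130) − 422.1 = 840.60 Tg N/yr.
Box B: F(B→C) = (840.60 + 453.0) − 280.9 = 1012.7 Tg N/yr.
Box C: F(C→D) = (1012.7 + 629.6) − 501.2 = 1141.1 Tg N/yr.
Box D throughput = its input = 1141.1 Tg N/yr; τ = 330100 / 1141.1 = 289.3 yr.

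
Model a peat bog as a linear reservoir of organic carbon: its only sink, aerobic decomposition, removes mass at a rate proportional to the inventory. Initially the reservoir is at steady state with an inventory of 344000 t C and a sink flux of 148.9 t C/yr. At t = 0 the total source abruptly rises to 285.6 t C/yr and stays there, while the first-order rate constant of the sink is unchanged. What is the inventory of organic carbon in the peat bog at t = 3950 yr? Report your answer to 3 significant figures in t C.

603000 t C

The sink rate constant is k = F₀/M₀ = 148.9/344000 = 0.0004328 yr⁻¹.
Solving dM/dt = F₁ − kM with M(0) = M₀ gives M(t) = F₁/k + (M₀ − F₁/k)·e^(−kt).
F₁/k = 285.6/0.0004328 = 659810 t C; kt = 0.0004328 × 3950 = 1.710, e^(−kt) = 0.1809.
M(3950) = 659810 + (344000 − 659810) × 0.1809 = 659810 − 57130 = 602680 t C.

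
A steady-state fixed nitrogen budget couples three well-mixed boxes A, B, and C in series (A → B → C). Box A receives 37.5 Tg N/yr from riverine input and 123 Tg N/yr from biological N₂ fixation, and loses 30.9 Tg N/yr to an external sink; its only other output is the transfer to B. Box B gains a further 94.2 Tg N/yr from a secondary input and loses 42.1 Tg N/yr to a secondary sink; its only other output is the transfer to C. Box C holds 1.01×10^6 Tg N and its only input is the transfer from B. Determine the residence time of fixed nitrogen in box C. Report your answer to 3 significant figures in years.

Box A: F(A→B) = (37.5 + 123) − 30.9 = 129.60 Tg N/yr.
Box B: F(B→C) = (129.60 + 94.2) − 42.1 = 181.70 Tg N/yr.
Box C throughput = its input = 181.70 Tg N/yr; τ = 1.01×10^6 / 181.70 = 5559 yr.

5560 yr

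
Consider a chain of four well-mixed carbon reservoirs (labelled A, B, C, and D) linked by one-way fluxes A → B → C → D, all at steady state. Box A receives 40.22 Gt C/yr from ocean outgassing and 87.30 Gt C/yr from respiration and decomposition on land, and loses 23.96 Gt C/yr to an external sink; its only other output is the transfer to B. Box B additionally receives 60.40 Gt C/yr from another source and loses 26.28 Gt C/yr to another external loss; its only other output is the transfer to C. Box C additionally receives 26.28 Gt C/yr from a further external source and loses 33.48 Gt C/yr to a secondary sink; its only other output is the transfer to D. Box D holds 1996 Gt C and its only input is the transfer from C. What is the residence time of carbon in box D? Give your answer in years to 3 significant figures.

15.3 yr

Box A: F(A→B) = (40.22 + 87.30) − 23.96 = 103.56 Gt C/yr.
Box B: F(B→C) = (103.56 + 60.40) − 26.28 = 137.68 Gt C/yr.
Box C: F(C→D) = (137.68 + 26.28) − 33.48 = 130.48 Gt C/yr.
Box D throughput = its input = 130.48 Gt C/yr; τ = 1996 / 130.48 = 15.30 yr.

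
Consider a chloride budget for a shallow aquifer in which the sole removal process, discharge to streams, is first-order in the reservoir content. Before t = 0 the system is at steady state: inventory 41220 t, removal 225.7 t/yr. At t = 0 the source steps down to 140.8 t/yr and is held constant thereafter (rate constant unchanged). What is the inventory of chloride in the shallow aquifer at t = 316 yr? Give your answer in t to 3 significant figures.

Residence time τ = M₀/F₀ = 182.6 yr. The eventual steady state is M_∞ = M₀·(F₁/F₀) = 41220 × 140.8/225.7 = 25715 t.
The anomaly ΔM(t) = M(t) − M_∞ decays as ΔM₀·e^(−t/τ) with ΔM₀ = 41220 − 25715 = 15510 t.
At t = 316 yr, e^(−t/τ) = e^(−1.730) = 0.1772, so ΔM = 2748 t and M = 25715 + 2748 = 28463 t.

28500 t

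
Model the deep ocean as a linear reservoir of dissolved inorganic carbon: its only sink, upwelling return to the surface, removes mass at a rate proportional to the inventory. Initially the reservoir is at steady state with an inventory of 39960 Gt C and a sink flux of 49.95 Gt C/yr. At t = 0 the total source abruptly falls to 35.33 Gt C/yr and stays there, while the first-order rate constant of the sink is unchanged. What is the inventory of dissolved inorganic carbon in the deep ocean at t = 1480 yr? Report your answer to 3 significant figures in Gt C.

Residence time τ = M₀/F₀ = 800.0 yr. The eventual steady state is M_∞ = M₀·(F₁/F₀) = 39960 × 35.33/49.95 = 28264 Gt C.
The anomaly ΔM(t) = M(t) − M_∞ decays as ΔM₀·e^(−t/τ) with ΔM₀ = 39960 − 28264 = 11700 Gt C.
At t = 1480 yr, e^(−t/τ) = e^(−1.850) = 0.1572, so ΔM = 1839 Gt C and M = 28264 + 1839 = 30103 Gt C.

30100 Gt C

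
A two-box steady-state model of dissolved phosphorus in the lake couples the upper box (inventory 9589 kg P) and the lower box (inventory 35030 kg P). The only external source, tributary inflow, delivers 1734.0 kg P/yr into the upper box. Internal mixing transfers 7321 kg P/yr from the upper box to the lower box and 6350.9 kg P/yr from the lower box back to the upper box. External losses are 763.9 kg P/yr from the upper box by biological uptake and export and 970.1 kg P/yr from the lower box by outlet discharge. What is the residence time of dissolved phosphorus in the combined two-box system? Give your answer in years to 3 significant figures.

25.7 yr

For the system as a whole, the A↔B exchange is internal and contributes nothing to the throughput; only the external sinks remove mass.
M_total = 9589 + 35030 = 44619 kg P.
ΣF_external_out = 763.9 + 970.1 = 1734.0 kg P/yr.
τ = M_total / ΣF_ext = 44619 / 1734.0 = 25.73 yr.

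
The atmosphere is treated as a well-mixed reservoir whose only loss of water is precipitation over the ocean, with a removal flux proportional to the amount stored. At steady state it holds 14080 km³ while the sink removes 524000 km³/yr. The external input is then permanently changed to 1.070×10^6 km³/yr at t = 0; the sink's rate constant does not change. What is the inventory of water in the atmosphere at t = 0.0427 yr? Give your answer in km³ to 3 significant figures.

The sink rate constant is k = F₀/M₀ = 524000/14080 = 37.22 yr⁻¹.
Solving dM/dt = F₁ − kM with M(0) = M₀ gives M(t) = F₁/k + (M₀ − F₁/k)·e^(−kt).
F₁/k = 1.070×10^6/37.22 = 28751 km³; kt = 37.22 × 0.0427 = 1.589, e^(−kt) = 0.2041.
M(0.0427) = 28751 + (14080 − 28751) × 0.2041 = 28751 − 2994 = 25757 km³.

25800 km³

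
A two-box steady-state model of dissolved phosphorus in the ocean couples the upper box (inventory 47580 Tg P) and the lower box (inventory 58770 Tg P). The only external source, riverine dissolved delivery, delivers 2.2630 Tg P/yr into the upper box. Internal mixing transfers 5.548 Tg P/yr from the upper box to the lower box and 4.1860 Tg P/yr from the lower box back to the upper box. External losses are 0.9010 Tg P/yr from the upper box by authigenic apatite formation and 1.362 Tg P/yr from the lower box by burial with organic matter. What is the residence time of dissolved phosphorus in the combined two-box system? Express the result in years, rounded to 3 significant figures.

47000 yr

For the system as a whole, the A↔B exchange is internal and contributes nothing to the throughput; only the external sinks remove mass.
M_total = 47580 + 58770 = 106350 Tg P.
ΣF_external_out = 0.9010 + 1.362 = 2.2630 Tg P/yr.
τ = M_total / ΣF_ext = 106350 / 2.2630 = 47000 yr.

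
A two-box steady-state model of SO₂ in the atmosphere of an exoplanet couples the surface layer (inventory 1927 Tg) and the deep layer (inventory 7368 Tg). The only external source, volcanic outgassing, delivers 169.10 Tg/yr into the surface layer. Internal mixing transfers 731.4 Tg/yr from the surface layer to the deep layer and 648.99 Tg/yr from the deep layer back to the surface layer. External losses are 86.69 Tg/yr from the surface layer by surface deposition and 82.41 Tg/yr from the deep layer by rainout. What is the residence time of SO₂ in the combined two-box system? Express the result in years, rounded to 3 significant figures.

55.0 yr

Residence time in the combined system uses the total inventory and the total *external* removal — internal exchanges between the two boxes cancel.
M_total = 1927 + 7368 = 9295.0 Tg.
ΣF_external_out = 86.69 + 82.41 = 169.10 Tg/yr.
τ = M_total / ΣF_ext = 9295.0 / 169.10 = 54.97 yr.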